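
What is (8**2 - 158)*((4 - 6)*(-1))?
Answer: -188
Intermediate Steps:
(8**2 - 158)*((4 - 6)*(-1)) = (64 - 158)*(-2*(-1)) = -94*2 = -188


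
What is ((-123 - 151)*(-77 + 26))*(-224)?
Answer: -3130176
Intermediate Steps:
((-123 - 151)*(-77 + 26))*(-224) = -274*(-51)*(-224) = 13974*(-224) = -3130176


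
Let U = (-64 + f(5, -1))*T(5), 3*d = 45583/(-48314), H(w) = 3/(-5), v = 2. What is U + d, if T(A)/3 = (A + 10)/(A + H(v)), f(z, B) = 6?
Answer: -946247963/1594362 ≈ -593.50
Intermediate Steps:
H(w) = -3/5 (H(w) = 3*(-1/5) = -3/5)
T(A) = 3*(10 + A)/(-3/5 + A) (T(A) = 3*((A + 10)/(A - 3/5)) = 3*((10 + A)/(-3/5 + A)) = 3*(10 + A)/(-3/5 + A))
d = -45583/144942 (d = (45583/(-48314))/3 = (45583*(-1/48314))/3 = (1/3)*(-45583/48314) = -45583/144942 ≈ -0.31449)
U = -6525/11 (U = (-64 + 6)*(15*(10 + 5)/(-3 + 5*5)) = -870*15/(-3 + 25) = -870*15/22 = -58*225/22 = -6525/11 ≈ -593.18)
U + d = -6525/11 - 45583/144942 = -946247963/1594362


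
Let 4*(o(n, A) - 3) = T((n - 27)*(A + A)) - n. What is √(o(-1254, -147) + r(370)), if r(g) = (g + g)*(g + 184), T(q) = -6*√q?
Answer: √(1641106 - 126*√854)/2 ≈ 639.81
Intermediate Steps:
o(n, A) = 3 - n/4 - 3*√2*√(A*(-27 + n))/2 (o(n, A) = 3 + (-6*√((A + A)*(n - 27)) - n)/4 = 3 + (-6*√(2*A*(-27 + n)) - n)/4 = 3 + (-6*√2*√(A*(-27 + n)) - n)/4 = 3 + (-n - 6*√2*√(A*(-27 + n)))/4 = 3 + (-n/4 - 3*√2*√(A*(-27 + n))/2) = 3 - n/4 - 3*√2*√(A*(-27 + n))/2)
r(g) = 2*g*(184 + g) (r(g) = (2*g)*(184 + g) = 2*g*(184 + g))
√(o(-1254, -147) + r(370)) = √((3 - ¼*(-1254) - 3*√2*√(-147*(-27 - 1254))/2) + 2*370*(184 + 370)) = √((3 + 627/2 - 3*√2*√(-147*(-1281))/2) + 2*370*554) = √((3 + 627/2 - 3*√2*√188307/2) + 409960) = √((3 + 627/2 - 3*√2*21*√427/2) + 409960) = √((3 + 627/2 - 63*√854/2) + 409960) = √((633/2 - 63*√854/2) + 409960) = √(820553/2 - 63*√854/2)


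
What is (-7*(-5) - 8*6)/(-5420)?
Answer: 13/5420 ≈ 0.0023985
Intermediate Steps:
(-7*(-5) - 8*6)/(-5420) = (35 - 48)*(-1/5420) = -13*(-1/5420) = 13/5420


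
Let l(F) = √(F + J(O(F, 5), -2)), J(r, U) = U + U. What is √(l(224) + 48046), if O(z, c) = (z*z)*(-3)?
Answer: √(48046 + 2*√55) ≈ 219.23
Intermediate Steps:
O(z, c) = -3*z² (O(z, c) = z²*(-3) = -3*z²)
J(r, U) = 2*U
l(F) = √(-4 + F) (l(F) = √(F + 2*(-2)) = √(F - 4) = √(-4 + F))
√(l(224) + 48046) = √(√(-4 + 224) + 48046) = √(√220 + 48046) = √(2*√55 + 48046) = √(48046 + 2*√55)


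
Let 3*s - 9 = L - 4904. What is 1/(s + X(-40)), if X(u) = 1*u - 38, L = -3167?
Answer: -3/8296 ≈ -0.00036162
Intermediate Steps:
s = -8062/3 (s = 3 + (-3167 - 4904)/3 = 3 + (⅓)*(-8071) = 3 - 8071/3 = -8062/3 ≈ -2687.3)
X(u) = -38 + u (X(u) = u - 38 = -38 + u)
1/(s + X(-40)) = 1/(-8062/3 + (-38 - 40)) = 1/(-8062/3 - 78) = 1/(-8296/3) = -3/8296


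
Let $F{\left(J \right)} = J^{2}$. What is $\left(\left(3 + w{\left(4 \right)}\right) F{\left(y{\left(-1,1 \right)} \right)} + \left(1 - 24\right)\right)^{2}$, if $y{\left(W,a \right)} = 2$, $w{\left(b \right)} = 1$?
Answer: $49$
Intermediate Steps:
$\left(\left(3 + w{\left(4 \right)}\right) F{\left(y{\left(-1,1 \right)} \right)} + \left(1 - 24\right)\right)^{2} = \left(\left(3 + 1\right) 2^{2} + \left(1 - 24\right)\right)^{2} = \left(4 \cdot 4 - 23\right)^{2} = \left(16 - 23\right)^{2} = \left(-7\right)^{2} = 49$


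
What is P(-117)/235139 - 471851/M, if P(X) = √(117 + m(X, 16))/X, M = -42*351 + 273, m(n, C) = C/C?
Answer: 471851/14469 - √118/27511263 ≈ 32.611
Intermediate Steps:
m(n, C) = 1
M = -14469 (M = -14742 + 273 = -14469)
P(X) = √118/X (P(X) = √(117 + 1)/X = √118/X)
P(-117)/235139 - 471851/M = (√118/(-117))/235139 - 471851/(-14469) = (√118*(-1/117))*(1/235139) - 471851*(-1/14469) = -√118/117*(1/235139) + 471851/14469 = -√118/27511263 + 471851/14469 = 471851/14469 - √118/27511263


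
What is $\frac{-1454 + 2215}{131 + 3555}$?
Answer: $\frac{761}{3686} \approx 0.20646$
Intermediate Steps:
$\frac{-1454 + 2215}{131 + 3555} = \frac{761}{3686}$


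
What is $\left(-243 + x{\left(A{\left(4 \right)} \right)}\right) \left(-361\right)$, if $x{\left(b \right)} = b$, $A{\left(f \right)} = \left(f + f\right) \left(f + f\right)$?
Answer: $64619$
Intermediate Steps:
$A{\left(f \right)} = 4 f^{2}$ ($A{\left(f \right)} = 2 f 2 f = 4 f^{2}$)
$\left(-243 + x{\left(A{\left(4 \right)} \right)}\right) \left(-361\right) = \left(-243 + 4 \cdot 4^{2}\right) \left(-361\right) = \left(-243 + 4 \cdot 16\right) \left(-361\right) = \left(-243 + 64\right) \left(-361\right) = \left(-179\right) \left(-361\right) = 64619$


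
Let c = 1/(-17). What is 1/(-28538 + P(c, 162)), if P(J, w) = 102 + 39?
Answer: -1/28397 ≈ -3.5215e-5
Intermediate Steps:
c = -1/17 ≈ -0.058824
P(J, w) = 141
1/(-28538 + P(c, 162)) = 1/(-28538 + 141) = 1/(-28397) = -1/28397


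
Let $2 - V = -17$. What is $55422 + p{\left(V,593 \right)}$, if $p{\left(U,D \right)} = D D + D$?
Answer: $407664$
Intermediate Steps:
$V = 19$ ($V = 2 - -17 = 2 + 17 = 19$)
$p{\left(U,D \right)} = D + D^{2}$ ($p{\left(U,D \right)} = D^{2} + D = D + D^{2}$)
$55422 + p{\left(V,593 \right)} = 55422 + 593 \left(1 + 593\right) = 55422 + 593 \cdot 594 = 55422 + 352242 = 407664$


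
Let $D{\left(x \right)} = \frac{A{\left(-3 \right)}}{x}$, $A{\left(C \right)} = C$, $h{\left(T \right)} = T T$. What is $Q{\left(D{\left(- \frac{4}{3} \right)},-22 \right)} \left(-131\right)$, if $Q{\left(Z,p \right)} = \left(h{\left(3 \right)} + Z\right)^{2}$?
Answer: $- \frac{265275}{16} \approx -16580.0$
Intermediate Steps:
$h{\left(T \right)} = T^{2}$
$D{\left(x \right)} = - \frac{3}{x}$
$Q{\left(Z,p \right)} = \left(9 + Z\right)^{2}$ ($Q{\left(Z,p \right)} = \left(3^{2} + Z\right)^{2} = \left(9 + Z\right)^{2}$)
$Q{\left(D{\left(- \frac{4}{3} \right)},-22 \right)} \left(-131\right) = \left(9 - \frac{3}{\left(-4\right) \frac{1}{3}}\right)^{2} \left(-131\right) = \left(9 - \frac{3}{- \frac{4}{3}}\right)^{2} \left(-131\right) = \left(9 - - \frac{9}{4}\right)^{2} \left(-131\right) = \left(9 + \frac{9}{4}\right)^{2} \left(-131\right) = \left(\frac{45}{4}\right)^{2} \left(-131\right) = \frac{2025}{16} \left(-131\right) = - \frac{265275}{16}$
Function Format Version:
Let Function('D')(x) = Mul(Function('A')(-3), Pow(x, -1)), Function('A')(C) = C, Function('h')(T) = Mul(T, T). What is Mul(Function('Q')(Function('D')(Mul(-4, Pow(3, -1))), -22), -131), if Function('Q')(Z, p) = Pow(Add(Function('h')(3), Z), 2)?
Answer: Rational(-265275, 16) ≈ -16580.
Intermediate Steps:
Function('h')(T) = Pow(T, 2)
Function('D')(x) = Mul(-3, Pow(x, -1))
Function('Q')(Z, p) = Pow(Add(9, Z), 2) (Function('Q')(Z, p) = Pow(Add(Pow(3, 2), Z), 2) = Pow(Add(9, Z), 2))
Mul(Function('Q')(Function('D')(Mul(-4, Pow(3, -1))), -22), -131) = Mul(Pow(Add(9, Mul(-3, Pow(Mul(-4, Pow(3, -1)), -1))), 2), -131) = Mul(Pow(Add(9, Mul(-3, Pow(Mul(-4, Rational(1, 3)), -1))), 2), -131) = Mul(Pow(Add(9, Mul(-3, Pow(Rational(-4, 3), -1))), 2), -131) = Mul(Pow(Add(9, Mul(-3, Rational(-3, 4))), 2), -131) = Mul(Pow(Add(9, Rational(9, 4)), 2), -131) = Mul(Pow(Rational(45, 4), 2), -131) = Mul(Rational(2025, 16), -131) = Rational(-265275, 16)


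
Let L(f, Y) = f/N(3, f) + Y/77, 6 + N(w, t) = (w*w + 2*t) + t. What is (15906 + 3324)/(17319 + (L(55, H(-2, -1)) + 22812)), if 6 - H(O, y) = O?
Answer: 7107408/14832577 ≈ 0.47918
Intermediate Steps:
N(w, t) = -6 + w² + 3*t (N(w, t) = -6 + ((w*w + 2*t) + t) = -6 + ((w² + 2*t) + t) = -6 + (w² + 3*t) = -6 + w² + 3*t)
H(O, y) = 6 - O
L(f, Y) = Y/77 + f/(3 + 3*f) (L(f, Y) = f/(-6 + 3² + 3*f) + Y/77 = f/(-6 + 9 + 3*f) + Y*(1/77) = f/(3 + 3*f) + Y/77 = Y/77 + f/(3 + 3*f))
(15906 + 3324)/(17319 + (L(55, H(-2, -1)) + 22812)) = (15906 + 3324)/(17319 + (((⅓)*55 + (6 - 1*(-2))*(1 + 55)/77)/(1 + 55) + 22812)) = 19230/(17319 + ((55/3 + (1/77)*(6 + 2)*56)/56 + 22812)) = 19230/(17319 + ((55/3 + (1/77)*8*56)/56 + 22812)) = 19230/(17319 + ((55/3 + 64/11)/56 + 22812)) = 19230/(17319 + ((1/56)*(797/33) + 22812)) = 19230/(17319 + (797/1848 + 22812)) = 19230/(17319 + 42157373/1848) = 19230/(74162885/1848) = 19230*(1848/74162885) = 7107408/14832577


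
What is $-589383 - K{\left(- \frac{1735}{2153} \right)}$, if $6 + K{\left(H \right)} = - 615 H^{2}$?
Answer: $- \frac{2730152161818}{4635409} \approx -5.8898 \cdot 10^{5}$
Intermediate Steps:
$K{\left(H \right)} = -6 - 615 H^{2}$
$-589383 - K{\left(- \frac{1735}{2153} \right)} = -589383 - \left(-6 - 615 \left(- \frac{1735}{2153}\right)^{2}\right) = -589383 - \left(-6 - \frac{1851288375}{4635409}\right) = -589383 - - \frac{1879100829}{4635409} = -589383 + \frac{1879100829}{4635409} = - \frac{2730152161818}{4635409}$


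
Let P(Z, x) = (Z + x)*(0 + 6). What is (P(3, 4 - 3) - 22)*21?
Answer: 42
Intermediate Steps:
P(Z, x) = 6*Z + 6*x (P(Z, x) = (Z + x)*6 = 6*Z + 6*x)
(P(3, 4 - 3) - 22)*21 = ((6*3 + 6*(4 - 3)) - 22)*21 = ((18 + 6*1) - 22)*21 = ((18 + 6) - 22)*21 = (24 - 22)*21 = 2*21 = 42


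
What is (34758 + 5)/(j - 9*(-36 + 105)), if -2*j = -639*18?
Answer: 34763/5130 ≈ 6.7764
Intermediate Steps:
j = 5751 (j = -(-639)*18/2 = -½*(-11502) = 5751)
(34758 + 5)/(j - 9*(-36 + 105)) = (34758 + 5)/(5751 - 9*(-36 + 105)) = 34763/(5751 - 9*69) = 34763/(5751 - 621) = 34763/5130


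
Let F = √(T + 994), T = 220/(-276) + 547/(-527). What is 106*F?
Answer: 106*√1311907732122/36363 ≈ 3338.9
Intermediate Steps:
T = -66728/36363 (T = 220*(-1/276) + 547*(-1/527) = -55/69 - 547/527 = -66728/36363 ≈ -1.8351)
F = √1311907732122/36363 (F = √(-66728/36363 + 994) = √(36078094/36363) = √1311907732122/36363 ≈ 31.499)
106*F = 106*(√1311907732122/36363) = 106*√1311907732122/36363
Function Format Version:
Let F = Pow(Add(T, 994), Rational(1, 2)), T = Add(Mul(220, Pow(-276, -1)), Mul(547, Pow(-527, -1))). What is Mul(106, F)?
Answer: Mul(Rational(106, 36363), Pow(1311907732122, Rational(1, 2))) ≈ 3338.9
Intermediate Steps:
T = Rational(-66728, 36363) (T = Add(Mul(220, Rational(-1, 276)), Mul(547, Rational(-1, 527))) = Add(Rational(-55, 69), Rational(-547, 527)) = Rational(-66728, 36363) ≈ -1.8351)
F = Mul(Rational(1, 36363), Pow(1311907732122, Rational(1, 2))) (F = Pow(Add(Rational(-66728, 36363), 994), Rational(1, 2)) = Pow(Rational(36078094, 36363), Rational(1, 2)) = Mul(Rational(1, 36363), Pow(1311907732122, Rational(1, 2))) ≈ 31.499)
Mul(106, F) = Mul(106, Mul(Rational(1, 36363), Pow(1311907732122, Rational(1, 2)))) = Mul(Rational(106, 36363), Pow(1311907732122, Rational(1, 2)))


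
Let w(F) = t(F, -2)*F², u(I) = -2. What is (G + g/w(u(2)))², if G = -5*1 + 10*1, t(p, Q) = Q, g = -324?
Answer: 8281/4 ≈ 2070.3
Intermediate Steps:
w(F) = -2*F²
G = 5 (G = -5 + 10 = 5)
(G + g/w(u(2)))² = (5 - 324/((-2*(-2)²)))² = (5 - 324/((-2*4)))² = (5 - 324/(-8))² = (5 - 324*(-⅛))² = (5 + 81/2)² = (91/2)² = 8281/4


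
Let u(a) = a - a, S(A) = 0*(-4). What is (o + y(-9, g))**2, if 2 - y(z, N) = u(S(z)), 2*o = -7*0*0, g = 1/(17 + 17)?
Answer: 4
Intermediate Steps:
g = 1/34 ≈ 0.029412
S(A) = 0
u(a) = 0
o = 0 (o = (-7*0*0)/2 = (0*0)/2 = (1/2)*0 = 0)
y(z, N) = 2 (y(z, N) = 2 - 1*0 = 2 + 0 = 2)
(o + y(-9, g))**2 = (0 + 2)**2 = 2**2 = 4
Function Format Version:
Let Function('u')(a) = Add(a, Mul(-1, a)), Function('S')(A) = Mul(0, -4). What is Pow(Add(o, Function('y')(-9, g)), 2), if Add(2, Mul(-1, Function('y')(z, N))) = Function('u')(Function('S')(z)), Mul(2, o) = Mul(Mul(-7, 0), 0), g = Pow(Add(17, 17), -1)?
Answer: 4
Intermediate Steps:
g = Rational(1, 34) (g = Pow(34, -1) = Rational(1, 34) ≈ 0.029412)
Function('S')(A) = 0
Function('u')(a) = 0
o = 0 (o = Mul(Rational(1, 2), Mul(Mul(-7, 0), 0)) = Mul(Rational(1, 2), Mul(0, 0)) = Mul(Rational(1, 2), 0) = 0)
Function('y')(z, N) = 2 (Function('y')(z, N) = Add(2, Mul(-1, 0)) = Add(2, 0) = 2)
Pow(Add(o, Function('y')(-9, g)), 2) = Pow(Add(0, 2), 2) = Pow(2, 2) = 4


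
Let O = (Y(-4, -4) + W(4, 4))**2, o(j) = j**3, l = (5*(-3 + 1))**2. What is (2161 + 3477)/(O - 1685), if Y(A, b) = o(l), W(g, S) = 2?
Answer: 5638/1000003998319 ≈ 5.6380e-9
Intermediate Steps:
l = 100 (l = (5*(-2))**2 = (-10)**2 = 100)
Y(A, b) = 1000000 (Y(A, b) = 100**3 = 1000000)
O = 1000004000004 (O = (1000000 + 2)**2 = 1000002**2 = 1000004000004)
(2161 + 3477)/(O - 1685) = (2161 + 3477)/(1000004000004 - 1685) = 5638/1000003998319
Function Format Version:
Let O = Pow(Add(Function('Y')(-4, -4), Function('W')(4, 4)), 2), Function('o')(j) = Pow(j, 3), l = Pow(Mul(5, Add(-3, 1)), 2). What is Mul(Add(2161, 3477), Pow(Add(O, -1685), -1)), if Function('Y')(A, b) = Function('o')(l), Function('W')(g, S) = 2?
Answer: Rational(5638, 1000003998319) ≈ 5.6380e-9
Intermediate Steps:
l = 100 (l = Pow(Mul(5, -2), 2) = Pow(-10, 2) = 100)
Function('Y')(A, b) = 1000000 (Function('Y')(A, b) = Pow(100, 3) = 1000000)
O = 1000004000004 (O = Pow(Add(1000000, 2), 2) = Pow(1000002, 2) = 1000004000004)
Mul(Add(2161, 3477), Pow(Add(O, -1685), -1)) = Mul(Add(2161, 3477), Pow(Add(1000004000004, -1685), -1)) = Mul(5638, Pow(1000003998319, -1)) = Mul(5638, Rational(1, 1000003998319)) = Rational(5638, 1000003998319)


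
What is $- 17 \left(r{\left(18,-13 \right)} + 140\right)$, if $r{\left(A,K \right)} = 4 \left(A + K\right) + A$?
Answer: $-3026$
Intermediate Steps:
$r{\left(A,K \right)} = 4 K + 5 A$ ($r{\left(A,K \right)} = \left(4 A + 4 K\right) + A = 4 K + 5 A$)
$- 17 \left(r{\left(18,-13 \right)} + 140\right) = - 17 \left(\left(4 \left(-13\right) + 5 \cdot 18\right) + 140\right) = - 17 \left(\left(-52 + 90\right) + 140\right) = - 17 \left(38 + 140\right) = \left(-17\right) 178 = -3026$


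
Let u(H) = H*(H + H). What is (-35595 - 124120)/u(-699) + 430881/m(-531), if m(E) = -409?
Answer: -421123098397/399675618 ≈ -1053.7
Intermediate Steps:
u(H) = 2*H**2 (u(H) = H*(2*H) = 2*H**2)
(-35595 - 124120)/u(-699) + 430881/m(-531) = (-35595 - 124120)/((2*(-699)**2)) + 430881/(-409) = -159715/(2*488601) + 430881*(-1/409) = -159715/977202 - 430881/409 = -421123098397/399675618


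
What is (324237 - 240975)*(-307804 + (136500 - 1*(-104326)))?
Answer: -5576722236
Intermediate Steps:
(324237 - 240975)*(-307804 + (136500 - 1*(-104326))) = 83262*(-307804 + (136500 + 104326)) = 83262*(-307804 + 240826) = 83262*(-66978) = -5576722236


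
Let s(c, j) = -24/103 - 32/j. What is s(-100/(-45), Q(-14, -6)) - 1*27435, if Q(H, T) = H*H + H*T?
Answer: -98904427/3605 ≈ -27435.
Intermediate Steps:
Q(H, T) = H² + H*T
s(c, j) = -24/103 - 32/j (s(c, j) = -24*1/103 - 32/j = -24/103 - 32/j)
s(-100/(-45), Q(-14, -6)) - 1*27435 = (-24/103 - 32*(-1/(14*(-14 - 6)))) - 1*27435 = (-24/103 - 32/((-14*(-20)))) - 27435 = (-24/103 - 32/280) - 27435 = (-24/103 - 32*1/280) - 27435 = (-24/103 - 4/35) - 27435 = -1252/3605 - 27435 = -98904427/3605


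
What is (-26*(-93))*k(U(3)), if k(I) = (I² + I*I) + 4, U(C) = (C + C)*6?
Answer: 6277128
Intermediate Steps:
U(C) = 12*C (U(C) = (2*C)*6 = 12*C)
k(I) = 4 + 2*I² (k(I) = (I² + I²) + 4 = 2*I² + 4 = 4 + 2*I²)
(-26*(-93))*k(U(3)) = (-26*(-93))*(4 + 2*(12*3)²) = 2418*(4 + 2*36²) = 2418*(4 + 2*1296) = 2418*(4 + 2592) = 2418*2596 = 6277128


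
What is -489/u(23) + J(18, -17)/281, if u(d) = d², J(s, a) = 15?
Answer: -129474/148649 ≈ -0.87101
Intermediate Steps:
-489/u(23) + J(18, -17)/281 = -489/(23²) + 15/281 = -489/529 + 15*(1/281) = -489*1/529 + 15/281 = -489/529 + 15/281 = -129474/148649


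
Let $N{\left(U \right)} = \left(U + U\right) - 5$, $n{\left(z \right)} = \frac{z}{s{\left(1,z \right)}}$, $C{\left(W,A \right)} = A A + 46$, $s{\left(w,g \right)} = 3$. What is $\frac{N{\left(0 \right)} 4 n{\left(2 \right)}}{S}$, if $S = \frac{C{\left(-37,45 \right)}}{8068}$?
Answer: $- \frac{322720}{6213} \approx -51.943$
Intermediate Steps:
$C{\left(W,A \right)} = 46 + A^{2}$ ($C{\left(W,A \right)} = A^{2} + 46 = 46 + A^{2}$)
$n{\left(z \right)} = \frac{z}{3}$
$S = \frac{2071}{8068}$ ($S = \frac{46 + 45^{2}}{8068} = \left(46 + 2025\right) \frac{1}{8068} = 2071 \cdot \frac{1}{8068} = \frac{2071}{8068} \approx 0.25669$)
$N{\left(U \right)} = -5 + 2 U$ ($N{\left(U \right)} = 2 U - 5 = -5 + 2 U$)
$\frac{N{\left(0 \right)} 4 n{\left(2 \right)}}{S} = \frac{\left(-5 + 2 \cdot 0\right) 4 \cdot \frac{1}{3} \cdot 2}{\frac{2071}{8068}} = \left(-5 + 0\right) 4 \cdot \frac{2}{3} \cdot \frac{8068}{2071} = \left(-5\right) 4 \cdot \frac{2}{3} \cdot \frac{8068}{2071} = \left(-20\right) \frac{2}{3} \cdot \frac{8068}{2071} = \left(- \frac{40}{3}\right) \frac{8068}{2071} = - \frac{322720}{6213}$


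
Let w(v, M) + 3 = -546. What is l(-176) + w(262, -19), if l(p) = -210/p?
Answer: -48207/88 ≈ -547.81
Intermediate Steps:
w(v, M) = -549 (w(v, M) = -3 - 546 = -549)
l(-176) + w(262, -19) = -210/(-176) - 549 = -210*(-1/176) - 549 = 105/88 - 549 = -48207/88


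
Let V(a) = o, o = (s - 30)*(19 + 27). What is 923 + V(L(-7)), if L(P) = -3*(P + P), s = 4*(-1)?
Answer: -641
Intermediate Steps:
s = -4
L(P) = -6*P
o = -1564 (o = (-4 - 30)*(19 + 27) = -34*46 = -1564)
V(a) = -1564
923 + V(L(-7)) = 923 - 1564 = -641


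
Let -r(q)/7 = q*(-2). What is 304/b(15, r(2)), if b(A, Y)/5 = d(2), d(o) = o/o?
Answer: 304/5 ≈ 60.800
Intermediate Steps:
r(q) = 14*q (r(q) = -7*q*(-2) = -(-14)*q = 14*q)
d(o) = 1
b(A, Y) = 5 (b(A, Y) = 5*1 = 5)
304/b(15, r(2)) = 304/5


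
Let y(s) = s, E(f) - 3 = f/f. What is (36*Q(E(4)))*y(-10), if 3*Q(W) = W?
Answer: -480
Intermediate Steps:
E(f) = 4 (E(f) = 3 + f/f = 3 + 1 = 4)
Q(W) = W/3
(36*Q(E(4)))*y(-10) = (36*((⅓)*4))*(-10) = (36*(4/3))*(-10) = 48*(-10) = -480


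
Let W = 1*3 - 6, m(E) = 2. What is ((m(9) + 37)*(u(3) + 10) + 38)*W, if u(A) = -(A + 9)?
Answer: 120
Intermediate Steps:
u(A) = -9 - A (u(A) = -(9 + A) = -9 - A)
W = -3 (W = 3 - 6 = -3)
((m(9) + 37)*(u(3) + 10) + 38)*W = ((2 + 37)*((-9 - 1*3) + 10) + 38)*(-3) = (39*((-9 - 3) + 10) + 38)*(-3) = (39*(-12 + 10) + 38)*(-3) = (39*(-2) + 38)*(-3) = (-78 + 38)*(-3) = -40*(-3) = 120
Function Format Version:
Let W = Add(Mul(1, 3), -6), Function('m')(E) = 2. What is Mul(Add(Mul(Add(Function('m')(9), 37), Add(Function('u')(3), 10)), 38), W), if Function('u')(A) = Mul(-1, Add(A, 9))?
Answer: 120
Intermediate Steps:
Function('u')(A) = Add(-9, Mul(-1, A)) (Function('u')(A) = Mul(-1, Add(9, A)) = Add(-9, Mul(-1, A)))
W = -3 (W = Add(3, -6) = -3)
Mul(Add(Mul(Add(Function('m')(9), 37), Add(Function('u')(3), 10)), 38), W) = Mul(Add(Mul(Add(2, 37), Add(Add(-9, Mul(-1, 3)), 10)), 38), -3) = Mul(Add(Mul(39, Add(Add(-9, -3), 10)), 38), -3) = Mul(Add(Mul(39, Add(-12, 10)), 38), -3) = Mul(Add(Mul(39, -2), 38), -3) = Mul(Add(-78, 38), -3) = Mul(-40, -3) = 120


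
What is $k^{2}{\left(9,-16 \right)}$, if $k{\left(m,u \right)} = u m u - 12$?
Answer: $5253264$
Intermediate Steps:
$k{\left(m,u \right)} = -12 + m u^{2}$ ($k{\left(m,u \right)} = m u u - 12 = m u^{2} - 12 = -12 + m u^{2}$)
$k^{2}{\left(9,-16 \right)} = \left(-12 + 9 \left(-16\right)^{2}\right)^{2} = \left(-12 + 9 \cdot 256\right)^{2} = \left(-12 + 2304\right)^{2} = 2292^{2} = 5253264$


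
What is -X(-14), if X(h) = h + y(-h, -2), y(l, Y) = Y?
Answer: 16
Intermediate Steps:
X(h) = -2 + h (X(h) = h - 2 = -2 + h)
-X(-14) = -(-2 - 14) = -1*(-16) = 16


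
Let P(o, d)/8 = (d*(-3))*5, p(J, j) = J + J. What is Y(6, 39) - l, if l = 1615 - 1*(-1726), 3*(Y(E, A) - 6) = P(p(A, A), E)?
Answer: -3575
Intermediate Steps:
p(J, j) = 2*J
P(o, d) = -120*d (P(o, d) = 8*((d*(-3))*5) = 8*(-3*d*5) = 8*(-15*d) = -120*d)
Y(E, A) = 6 - 40*E (Y(E, A) = 6 + (-120*E)/3 = 6 - 40*E)
l = 3341 (l = 1615 + 1726 = 3341)
Y(6, 39) - l = (6 - 40*6) - 1*3341 = (6 - 240) - 3341 = -234 - 3341 = -3575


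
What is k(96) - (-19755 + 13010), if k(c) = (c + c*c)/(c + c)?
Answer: 13587/2 ≈ 6793.5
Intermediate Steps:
k(c) = (c + c²)/(2*c) (k(c) = (c + c²)/((2*c)) = (c + c²)*(1/(2*c)) = (c + c²)/(2*c))
k(96) - (-19755 + 13010) = (½ + (½)*96) - (-19755 + 13010) = (½ + 48) - 1*(-6745) = 97/2 + 6745 = 13587/2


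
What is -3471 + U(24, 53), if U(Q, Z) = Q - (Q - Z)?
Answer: -3418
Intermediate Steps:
U(Q, Z) = Z (U(Q, Z) = Q + (Z - Q) = Z)
-3471 + U(24, 53) = -3471 + 53 = -3418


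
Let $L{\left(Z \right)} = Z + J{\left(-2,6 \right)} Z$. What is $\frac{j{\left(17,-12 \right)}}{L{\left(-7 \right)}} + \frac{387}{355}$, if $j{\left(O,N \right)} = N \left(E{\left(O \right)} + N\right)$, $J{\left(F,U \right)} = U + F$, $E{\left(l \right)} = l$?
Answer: $\frac{6969}{2485} \approx 2.8044$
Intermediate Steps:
$J{\left(F,U \right)} = F + U$
$L{\left(Z \right)} = 5 Z$ ($L{\left(Z \right)} = Z + \left(-2 + 6\right) Z = Z + 4 Z = 5 Z$)
$j{\left(O,N \right)} = N \left(N + O\right)$ ($j{\left(O,N \right)} = N \left(O + N\right) = N \left(N + O\right)$)
$\frac{j{\left(17,-12 \right)}}{L{\left(-7 \right)}} + \frac{387}{355} = \frac{\left(-12\right) \left(-12 + 17\right)}{5 \left(-7\right)} + \frac{387}{355} = \frac{\left(-12\right) 5}{-35} + 387 \cdot \frac{1}{355} = \left(-60\right) \left(- \frac{1}{35}\right) + \frac{387}{355} = \frac{12}{7} + \frac{387}{355} = \frac{6969}{2485}$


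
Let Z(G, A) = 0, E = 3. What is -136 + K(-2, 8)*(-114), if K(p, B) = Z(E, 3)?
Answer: -136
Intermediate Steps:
K(p, B) = 0
-136 + K(-2, 8)*(-114) = -136 + 0*(-114) = -136 + 0 = -136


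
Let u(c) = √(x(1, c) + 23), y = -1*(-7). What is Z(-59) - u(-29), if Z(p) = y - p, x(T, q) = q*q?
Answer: 66 - 12*√6 ≈ 36.606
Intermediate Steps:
x(T, q) = q²
y = 7
Z(p) = 7 - p
u(c) = √(23 + c²) (u(c) = √(c² + 23) = √(23 + c²))
Z(-59) - u(-29) = (7 - 1*(-59)) - √(23 + (-29)²) = (7 + 59) - √(23 + 841) = 66 - √864 = 66 - 12*√6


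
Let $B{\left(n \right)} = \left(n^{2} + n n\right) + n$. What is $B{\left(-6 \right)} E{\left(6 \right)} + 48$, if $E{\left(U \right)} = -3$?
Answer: $-150$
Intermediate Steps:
$B{\left(n \right)} = n + 2 n^{2}$ ($B{\left(n \right)} = \left(n^{2} + n^{2}\right) + n = 2 n^{2} + n = n + 2 n^{2}$)
$B{\left(-6 \right)} E{\left(6 \right)} + 48 = - 6 \left(1 + 2 \left(-6\right)\right) \left(-3\right) + 48 = - 6 \left(1 - 12\right) \left(-3\right) + 48 = \left(-6\right) \left(-11\right) \left(-3\right) + 48 = 66 \left(-3\right) + 48 = -198 + 48 = -150$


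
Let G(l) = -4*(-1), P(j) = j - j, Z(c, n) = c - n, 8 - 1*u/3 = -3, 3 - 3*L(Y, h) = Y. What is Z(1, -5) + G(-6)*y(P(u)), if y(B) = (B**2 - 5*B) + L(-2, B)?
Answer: 38/3 ≈ 12.667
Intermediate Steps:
L(Y, h) = 1 - Y/3
u = 33 (u = 24 - 3*(-3) = 24 + 9 = 33)
P(j) = 0
y(B) = 5/3 + B**2 - 5*B (y(B) = (B**2 - 5*B) + (1 - 1/3*(-2)) = (B**2 - 5*B) + (1 + 2/3) = (B**2 - 5*B) + 5/3 = 5/3 + B**2 - 5*B)
G(l) = 4
Z(1, -5) + G(-6)*y(P(u)) = (1 - 1*(-5)) + 4*(5/3 + 0**2 - 5*0) = (1 + 5) + 4*(5/3 + 0 + 0) = 6 + 4*(5/3) = 6 + 20/3 = 38/3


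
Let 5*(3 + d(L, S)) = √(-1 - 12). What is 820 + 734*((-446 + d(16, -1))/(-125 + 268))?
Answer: -212306/143 + 734*I*√13/715 ≈ -1484.7 + 3.7014*I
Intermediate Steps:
d(L, S) = -3 + I*√13/5 (d(L, S) = -3 + √(-1 - 12)/5 = -3 + √(-13)/5 = -3 + (I*√13)/5 = -3 + I*√13/5)
820 + 734*((-446 + d(16, -1))/(-125 + 268)) = 820 + 734*((-446 + (-3 + I*√13/5))/(-125 + 268)) = 820 + 734*((-449 + I*√13/5)/143) = 820 + 734*((-449 + I*√13/5)*(1/143)) = 820 + 734*(-449/143 + I*√13/715) = 820 + (-329566/143 + 734*I*√13/715) = -212306/143 + 734*I*√13/715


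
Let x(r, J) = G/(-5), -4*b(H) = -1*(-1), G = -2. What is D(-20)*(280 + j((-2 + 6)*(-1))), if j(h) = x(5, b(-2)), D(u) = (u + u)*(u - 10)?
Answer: 336480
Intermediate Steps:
D(u) = 2*u*(-10 + u) (D(u) = (2*u)*(-10 + u) = 2*u*(-10 + u))
b(H) = -1/4 (b(H) = -(-1)*(-1)/4 = -1/4*1 = -1/4)
x(r, J) = 2/5 (x(r, J) = -2/(-5) = -2*(-1/5) = 2/5)
j(h) = 2/5
D(-20)*(280 + j((-2 + 6)*(-1))) = (2*(-20)*(-10 - 20))*(280 + 2/5) = (2*(-20)*(-30))*(1402/5) = 1200*(1402/5) = 336480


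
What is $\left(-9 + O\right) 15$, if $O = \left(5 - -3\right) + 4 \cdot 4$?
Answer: $225$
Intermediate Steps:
$O = 24$ ($O = \left(5 + 3\right) + 16 = 8 + 16 = 24$)
$\left(-9 + O\right) 15 = \left(-9 + 24\right) 15 = 15 \cdot 15 = 225$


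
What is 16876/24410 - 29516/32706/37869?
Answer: 5225234964176/7558211794185 ≈ 0.69133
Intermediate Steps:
16876/24410 - 29516/32706/37869 = 16876*(1/24410) - 29516*1/32706*(1/37869) = 8438/12205 - 14758/16353*1/37869 = 8438/12205 - 14758/619271757 = 5225234964176/7558211794185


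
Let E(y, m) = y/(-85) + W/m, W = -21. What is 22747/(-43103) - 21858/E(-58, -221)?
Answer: -1041090177943/37025477 ≈ -28118.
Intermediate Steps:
E(y, m) = -21/m - y/85 (E(y, m) = y/(-85) - 21/m = y*(-1/85) - 21/m = -y/85 - 21/m = -21/m - y/85)
22747/(-43103) - 21858/E(-58, -221) = 22747/(-43103) - 21858/(-21/(-221) - 1/85*(-58)) = 22747*(-1/43103) - 21858/(-21*(-1/221) + 58/85) = -22747/43103 - 21858/(21/221 + 58/85) = -22747/43103 - 21858/859/1105 = -22747/43103 - 21858*1105/859 = -22747/43103 - 24153090/859 = -1041090177943/37025477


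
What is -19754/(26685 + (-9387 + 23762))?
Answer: -9877/20530 ≈ -0.48110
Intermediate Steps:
-19754/(26685 + (-9387 + 23762)) = -19754/(26685 + 14375) = -19754/41060 = -19754*1/41060 = -9877/20530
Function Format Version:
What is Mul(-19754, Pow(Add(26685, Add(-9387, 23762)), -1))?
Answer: Rational(-9877, 20530) ≈ -0.48110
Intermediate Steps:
Mul(-19754, Pow(Add(26685, Add(-9387, 23762)), -1)) = Mul(-19754, Pow(Add(26685, 14375), -1)) = Mul(-19754, Pow(41060, -1)) = Mul(-19754, Rational(1, 41060)) = Rational(-9877, 20530)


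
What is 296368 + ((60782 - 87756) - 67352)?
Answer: 202042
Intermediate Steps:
296368 + ((60782 - 87756) - 67352) = 296368 + (-26974 - 67352) = 296368 - 94326 = 202042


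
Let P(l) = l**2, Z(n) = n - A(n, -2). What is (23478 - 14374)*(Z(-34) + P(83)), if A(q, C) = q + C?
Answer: 62735664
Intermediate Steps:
A(q, C) = C + q
Z(n) = 2 (Z(n) = n - (-2 + n) = n + (2 - n) = 2)
(23478 - 14374)*(Z(-34) + P(83)) = (23478 - 14374)*(2 + 83**2) = 9104*(2 + 6889) = 9104*6891 = 62735664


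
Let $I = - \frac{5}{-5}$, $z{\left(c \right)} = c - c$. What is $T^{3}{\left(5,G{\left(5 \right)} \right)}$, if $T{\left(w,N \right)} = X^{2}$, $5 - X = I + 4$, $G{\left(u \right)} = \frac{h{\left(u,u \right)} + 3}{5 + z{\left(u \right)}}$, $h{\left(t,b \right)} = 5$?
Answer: $0$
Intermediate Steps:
$z{\left(c \right)} = 0$
$I = 1$ ($I = \left(-5\right) \left(- \frac{1}{5}\right) = 1$)
$G{\left(u \right)} = \frac{8}{5}$ ($G{\left(u \right)} = \frac{5 + 3}{5 + 0} = \frac{8}{5}$)
$X = 0$ ($X = 5 - \left(1 + 4\right) = 5 - 5 = 0$)
$T{\left(w,N \right)} = 0$ ($T{\left(w,N \right)} = 0^{2} = 0$)
$T^{3}{\left(5,G{\left(5 \right)} \right)} = 0^{3} = 0$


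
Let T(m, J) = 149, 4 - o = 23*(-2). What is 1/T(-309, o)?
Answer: 1/149 ≈ 0.0067114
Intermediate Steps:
o = 50 (o = 4 - 23*(-2) = 4 - 1*(-46) = 4 + 46 = 50)
1/T(-309, o) = 1/149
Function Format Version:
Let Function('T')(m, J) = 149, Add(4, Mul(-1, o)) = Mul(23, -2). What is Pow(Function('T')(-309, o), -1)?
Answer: Rational(1, 149) ≈ 0.0067114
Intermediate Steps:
o = 50 (o = Add(4, Mul(-1, Mul(23, -2))) = Add(4, Mul(-1, -46)) = Add(4, 46) = 50)
Pow(Function('T')(-309, o), -1) = Pow(149, -1) = Rational(1, 149)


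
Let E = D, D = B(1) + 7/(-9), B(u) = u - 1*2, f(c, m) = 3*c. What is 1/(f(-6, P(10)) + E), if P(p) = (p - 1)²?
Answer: -9/178 ≈ -0.050562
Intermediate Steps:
P(p) = (-1 + p)²
B(u) = -2 + u (B(u) = u - 2 = -2 + u)
D = -16/9 (D = (-2 + 1) + 7/(-9) = -1 + 7*(-⅑) = -1 - 7/9 = -16/9 ≈ -1.7778)
E = -16/9 ≈ -1.7778
1/(f(-6, P(10)) + E) = 1/(3*(-6) - 16/9) = 1/(-18 - 16/9) = 1/(-178/9) = -9/178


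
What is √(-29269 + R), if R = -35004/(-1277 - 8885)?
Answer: I*√755535996247/5081 ≈ 171.07*I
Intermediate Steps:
R = 17502/5081 (R = -35004/(-10162) = -35004*(-1/10162) = 17502/5081 ≈ 3.4446)
√(-29269 + R) = √(-29269 + 17502/5081) = √(-148698287/5081) = I*√755535996247/5081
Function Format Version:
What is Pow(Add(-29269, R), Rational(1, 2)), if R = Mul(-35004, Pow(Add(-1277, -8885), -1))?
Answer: Mul(Rational(1, 5081), I, Pow(755535996247, Rational(1, 2))) ≈ Mul(171.07, I)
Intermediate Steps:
R = Rational(17502, 5081) (R = Mul(-35004, Pow(-10162, -1)) = Mul(-35004, Rational(-1, 10162)) = Rational(17502, 5081) ≈ 3.4446)
Pow(Add(-29269, R), Rational(1, 2)) = Pow(Add(-29269, Rational(17502, 5081)), Rational(1, 2)) = Pow(Rational(-148698287, 5081), Rational(1, 2)) = Mul(Rational(1, 5081), I, Pow(755535996247, Rational(1, 2)))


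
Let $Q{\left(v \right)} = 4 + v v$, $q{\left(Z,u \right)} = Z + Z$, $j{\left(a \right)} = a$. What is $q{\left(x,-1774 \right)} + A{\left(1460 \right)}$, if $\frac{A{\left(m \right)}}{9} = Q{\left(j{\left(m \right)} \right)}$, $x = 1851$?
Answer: $19188138$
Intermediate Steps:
$q{\left(Z,u \right)} = 2 Z$
$Q{\left(v \right)} = 4 + v^{2}$
$A{\left(m \right)} = 36 + 9 m^{2}$ ($A{\left(m \right)} = 9 \left(4 + m^{2}\right) = 36 + 9 m^{2}$)
$q{\left(x,-1774 \right)} + A{\left(1460 \right)} = 2 \cdot 1851 + \left(36 + 9 \cdot 1460^{2}\right) = 3702 + \left(36 + 9 \cdot 2131600\right) = 3702 + \left(36 + 19184400\right) = 3702 + 19184436 = 19188138$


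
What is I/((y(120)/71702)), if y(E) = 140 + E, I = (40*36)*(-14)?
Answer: -72275616/13 ≈ -5.5597e+6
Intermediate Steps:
I = -20160 (I = 1440*(-14) = -20160)
I/((y(120)/71702)) = -20160*71702/(140 + 120) = -20160/(260*(1/71702)) = -20160/130/35851 = -20160*35851/130 = -72275616/13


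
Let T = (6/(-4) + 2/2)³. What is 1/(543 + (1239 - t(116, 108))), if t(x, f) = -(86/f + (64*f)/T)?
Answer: -54/2889713 ≈ -1.8687e-5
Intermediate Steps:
T = -⅛ (T = (6*(-¼) + 2*(½))³ = (-3/2 + 1)³ = (-½)³ = -⅛ ≈ -0.12500)
t(x, f) = -86/f + 512*f (t(x, f) = -(86/f + (64*f)/(-⅛)) = -(86/f + (64*f)*(-8)) = -(86/f - 512*f) = -(-512*f + 86/f) = -86/f + 512*f)
1/(543 + (1239 - t(116, 108))) = 1/(543 + (1239 - (-86/108 + 512*108))) = 1/(543 + (1239 - (-86*1/108 + 55296))) = 1/(543 + (1239 - (-43/54 + 55296))) = 1/(543 + (1239 - 1*2985941/54)) = 1/(543 + (1239 - 2985941/54)) = 1/(543 - 2919035/54) = 1/(-2889713/54) = -54/2889713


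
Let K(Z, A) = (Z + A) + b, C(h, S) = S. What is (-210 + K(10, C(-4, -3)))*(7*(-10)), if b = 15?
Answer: 13160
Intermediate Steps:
K(Z, A) = 15 + A + Z (K(Z, A) = (Z + A) + 15 = (A + Z) + 15 = 15 + A + Z)
(-210 + K(10, C(-4, -3)))*(7*(-10)) = (-210 + (15 - 3 + 10))*(7*(-10)) = (-210 + 22)*(-70) = -188*(-70) = 13160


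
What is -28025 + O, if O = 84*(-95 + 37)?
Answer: -32897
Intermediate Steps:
O = -4872 (O = 84*(-58) = -4872)
-28025 + O = -28025 - 4872 = -32897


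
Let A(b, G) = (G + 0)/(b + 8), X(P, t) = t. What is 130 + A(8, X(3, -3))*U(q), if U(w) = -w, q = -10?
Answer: 1025/8 ≈ 128.13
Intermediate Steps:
A(b, G) = G/(8 + b)
130 + A(8, X(3, -3))*U(q) = 130 + (-3/(8 + 8))*(-1*(-10)) = 130 - 3/16*10 = 130 - 15/8 = 1025/8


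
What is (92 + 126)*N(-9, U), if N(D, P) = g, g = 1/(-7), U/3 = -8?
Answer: -218/7 ≈ -31.143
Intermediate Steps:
U = -24 (U = 3*(-8) = -24)
g = -⅐ ≈ -0.14286
N(D, P) = -⅐
(92 + 126)*N(-9, U) = (92 + 126)*(-⅐) = 218*(-⅐) = -218/7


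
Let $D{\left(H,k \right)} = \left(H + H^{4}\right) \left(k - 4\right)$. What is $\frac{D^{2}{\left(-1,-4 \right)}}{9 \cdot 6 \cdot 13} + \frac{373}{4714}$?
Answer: $\frac{373}{4714} \approx 0.079126$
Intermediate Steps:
$D{\left(H,k \right)} = \left(-4 + k\right) \left(H + H^{4}\right)$ ($D{\left(H,k \right)} = \left(H + H^{4}\right) \left(-4 + k\right) = \left(-4 + k\right) \left(H + H^{4}\right)$)
$\frac{D^{2}{\left(-1,-4 \right)}}{9 \cdot 6 \cdot 13} + \frac{373}{4714} = \frac{\left(- (-4 - 4 - 4 \left(-1\right)^{3} - 4 \left(-1\right)^{3})\right)^{2}}{9 \cdot 6 \cdot 13} + \frac{373}{4714} = \frac{\left(- (-4 - 4 - -4 - -4)\right)^{2}}{54 \cdot 13} + 373 \cdot \frac{1}{4714} = \frac{\left(- (-4 - 4 + 4 + 4)\right)^{2}}{702} + \frac{373}{4714} = \left(\left(-1\right) 0\right)^{2} \cdot \frac{1}{702} + \frac{373}{4714} = 0^{2} \cdot \frac{1}{702} + \frac{373}{4714} = 0 \cdot \frac{1}{702} + \frac{373}{4714} = 0 + \frac{373}{4714} = \frac{373}{4714}$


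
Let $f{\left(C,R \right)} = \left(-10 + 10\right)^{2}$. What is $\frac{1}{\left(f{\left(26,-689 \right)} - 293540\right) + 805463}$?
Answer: $\frac{1}{511923} \approx 1.9534 \cdot 10^{-6}$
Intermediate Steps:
$f{\left(C,R \right)} = 0$ ($f{\left(C,R \right)} = 0^{2} = 0$)
$\frac{1}{\left(f{\left(26,-689 \right)} - 293540\right) + 805463} = \frac{1}{\left(0 - 293540\right) + 805463} = \frac{1}{-293540 + 805463} = \frac{1}{511923}$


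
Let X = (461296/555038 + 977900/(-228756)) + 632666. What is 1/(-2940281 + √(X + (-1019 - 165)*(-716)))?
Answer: -385663636265451/1133959267923845269514 - √25469516942458683530907/1133959267923845269514 ≈ -3.4024e-7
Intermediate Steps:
X = 82983545440393/131165571 (X = (461296*(1/555038) + 977900*(-1/228756)) + 632666 = (20968/25229 - 22225/5199) + 632666 = -451701893/131165571 + 632666 = 82983545440393/131165571 ≈ 6.3266e+5)
1/(-2940281 + √(X + (-1019 - 165)*(-716))) = 1/(-2940281 + √(82983545440393/131165571 + (-1019 - 165)*(-716))) = 1/(-2940281 + √(82983545440393/131165571 - 1184*(-716))) = 1/(-2940281 + √(82983545440393/131165571 + 847744)) = 1/(-2940281 + √(194178371262217/131165571)) = 1/(-2940281 + √25469516942458683530907/131165571)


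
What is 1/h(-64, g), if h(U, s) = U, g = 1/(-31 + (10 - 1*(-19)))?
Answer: -1/64 ≈ -0.015625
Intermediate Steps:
g = -½ (g = 1/(-31 + (10 + 19)) = 1/(-31 + 29) = 1/(-2) = -½ ≈ -0.50000)
1/h(-64, g) = 1/(-64) = -1/64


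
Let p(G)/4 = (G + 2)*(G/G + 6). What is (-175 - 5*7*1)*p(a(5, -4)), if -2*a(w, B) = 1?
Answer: -8820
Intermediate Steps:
a(w, B) = -1/2 (a(w, B) = -1/2*1 = -1/2)
p(G) = 56 + 28*G (p(G) = 4*((G + 2)*(G/G + 6)) = 4*((2 + G)*(1 + 6)) = 4*((2 + G)*7) = 4*(14 + 7*G) = 56 + 28*G)
(-175 - 5*7*1)*p(a(5, -4)) = (-175 - 5*7*1)*(56 + 28*(-1/2)) = (-175 - 35*1)*(56 - 14) = (-175 - 35)*42 = -210*42 = -8820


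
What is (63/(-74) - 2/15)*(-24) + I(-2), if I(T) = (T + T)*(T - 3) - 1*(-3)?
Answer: 8627/185 ≈ 46.632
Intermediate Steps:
I(T) = 3 + 2*T*(-3 + T) (I(T) = (2*T)*(-3 + T) + 3 = 2*T*(-3 + T) + 3 = 3 + 2*T*(-3 + T))
(63/(-74) - 2/15)*(-24) + I(-2) = (63/(-74) - 2/15)*(-24) + (3 - 6*(-2) + 2*(-2)**2) = (63*(-1/74) - 2*1/15)*(-24) + (3 + 12 + 2*4) = (-63/74 - 2/15)*(-24) + (3 + 12 + 8) = -1093/1110*(-24) + 23 = 4372/185 + 23 = 8627/185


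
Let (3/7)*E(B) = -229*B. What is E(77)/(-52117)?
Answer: 123431/156351 ≈ 0.78945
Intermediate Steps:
E(B) = -1603*B/3 (E(B) = 7*(-229*B)/3 = -1603*B/3)
E(77)/(-52117) = -1603/3*77/(-52117) = -123431/3*(-1/52117) = 123431/156351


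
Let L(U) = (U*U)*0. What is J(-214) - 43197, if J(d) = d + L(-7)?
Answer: -43411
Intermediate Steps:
L(U) = 0 (L(U) = U²*0 = 0)
J(d) = d (J(d) = d + 0 = d)
J(-214) - 43197 = -214 - 43197 = -43411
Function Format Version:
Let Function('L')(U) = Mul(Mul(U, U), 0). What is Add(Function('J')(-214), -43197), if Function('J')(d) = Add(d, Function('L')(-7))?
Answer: -43411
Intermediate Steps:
Function('L')(U) = 0 (Function('L')(U) = Mul(Pow(U, 2), 0) = 0)
Function('J')(d) = d (Function('J')(d) = Add(d, 0) = d)
Add(Function('J')(-214), -43197) = Add(-214, -43197) = -43411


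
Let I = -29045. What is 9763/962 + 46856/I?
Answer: 495823/58090 ≈ 8.5354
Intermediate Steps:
9763/962 + 46856/I = 9763/962 + 46856/(-29045) = 9763*(1/962) + 46856*(-1/29045) = 751/74 - 46856/29045 = 495823/58090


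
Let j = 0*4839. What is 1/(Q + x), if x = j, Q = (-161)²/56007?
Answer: 1143/529 ≈ 2.1607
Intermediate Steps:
j = 0
Q = 529/1143 (Q = 25921*(1/56007) = 529/1143 ≈ 0.46282)
x = 0
1/(Q + x) = 1/(529/1143 + 0) = 1/(529/1143) = 1143/529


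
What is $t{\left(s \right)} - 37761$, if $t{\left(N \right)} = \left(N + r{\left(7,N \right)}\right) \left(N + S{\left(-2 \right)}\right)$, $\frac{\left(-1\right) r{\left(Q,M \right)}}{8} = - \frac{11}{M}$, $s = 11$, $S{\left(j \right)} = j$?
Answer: $-37590$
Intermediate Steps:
$r{\left(Q,M \right)} = \frac{88}{M}$ ($r{\left(Q,M \right)} = - 8 \left(- \frac{11}{M}\right) = \frac{88}{M}$)
$t{\left(N \right)} = \left(-2 + N\right) \left(N + \frac{88}{N}\right)$ ($t{\left(N \right)} = \left(N + \frac{88}{N}\right) \left(N - 2\right) = \left(N + \frac{88}{N}\right) \left(-2 + N\right) = \left(-2 + N\right) \left(N + \frac{88}{N}\right)$)
$t{\left(s \right)} - 37761 = \left(88 + 11^{2} - \frac{176}{11} - 22\right) - 37761 = \left(88 + 121 - 16 - 22\right) - 37761 = 171 - 37761 = -37590$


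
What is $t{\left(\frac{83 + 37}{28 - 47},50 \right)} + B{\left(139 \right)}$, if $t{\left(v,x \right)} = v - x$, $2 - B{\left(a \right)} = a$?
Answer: $- \frac{3673}{19} \approx -193.32$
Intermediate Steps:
$B{\left(a \right)} = 2 - a$
$t{\left(\frac{83 + 37}{28 - 47},50 \right)} + B{\left(139 \right)} = \left(\frac{83 + 37}{28 - 47} - 50\right) + \left(2 - 139\right) = \left(\frac{120}{-19} - 50\right) + \left(2 - 139\right) = \left(120 \left(- \frac{1}{19}\right) - 50\right) - 137 = \left(- \frac{120}{19} - 50\right) - 137 = - \frac{1070}{19} - 137 = - \frac{3673}{19}$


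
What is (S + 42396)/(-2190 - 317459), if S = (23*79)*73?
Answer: -175037/319649 ≈ -0.54759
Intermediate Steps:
S = 132641 (S = 1817*73 = 132641)
(S + 42396)/(-2190 - 317459) = (132641 + 42396)/(-2190 - 317459) = 175037/(-319649) = 175037*(-1/319649) = -175037/319649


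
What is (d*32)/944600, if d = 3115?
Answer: 2492/23615 ≈ 0.10553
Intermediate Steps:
(d*32)/944600 = (3115*32)/944600 = 99680*(1/944600) = 2492/23615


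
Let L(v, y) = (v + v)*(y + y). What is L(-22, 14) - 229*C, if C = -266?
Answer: 59682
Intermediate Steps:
L(v, y) = 4*v*y (L(v, y) = (2*v)*(2*y) = 4*v*y)
L(-22, 14) - 229*C = 4*(-22)*14 - 229*(-266) = -1232 + 60914 = 59682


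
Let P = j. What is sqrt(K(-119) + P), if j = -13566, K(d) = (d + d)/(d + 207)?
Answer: I*sqrt(6567253)/22 ≈ 116.48*I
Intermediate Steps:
K(d) = 2*d/(207 + d) (K(d) = (2*d)/(207 + d) = 2*d/(207 + d))
P = -13566
sqrt(K(-119) + P) = sqrt(2*(-119)/(207 - 119) - 13566) = sqrt(2*(-119)/88 - 13566) = sqrt(2*(-119)*(1/88) - 13566) = sqrt(-119/44 - 13566) = sqrt(-597023/44) = I*sqrt(6567253)/22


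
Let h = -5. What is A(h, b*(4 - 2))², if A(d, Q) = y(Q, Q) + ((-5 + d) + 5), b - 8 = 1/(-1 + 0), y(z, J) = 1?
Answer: 16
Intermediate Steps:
b = 7 (b = 8 + 1/(-1 + 0) = 8 + 1/(-1) = 8 - 1 = 7)
A(d, Q) = 1 + d (A(d, Q) = 1 + ((-5 + d) + 5) = 1 + d)
A(h, b*(4 - 2))² = (1 - 5)² = (-4)² = 16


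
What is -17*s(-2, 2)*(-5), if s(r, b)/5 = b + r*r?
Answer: 2550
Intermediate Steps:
s(r, b) = 5*b + 5*r² (s(r, b) = 5*(b + r*r) = 5*(b + r²) = 5*b + 5*r²)
-17*s(-2, 2)*(-5) = -17*(5*2 + 5*(-2)²)*(-5) = -17*(10 + 5*4)*(-5) = -17*(10 + 20)*(-5) = -17*30*(-5) = -510*(-5) = 2550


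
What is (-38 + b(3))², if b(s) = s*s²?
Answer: 121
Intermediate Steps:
b(s) = s³
(-38 + b(3))² = (-38 + 3³)² = (-38 + 27)² = (-11)² = 121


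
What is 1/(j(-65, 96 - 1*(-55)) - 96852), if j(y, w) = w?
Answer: -1/96701 ≈ -1.0341e-5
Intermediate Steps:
1/(j(-65, 96 - 1*(-55)) - 96852) = 1/((96 - 1*(-55)) - 96852) = 1/((96 + 55) - 96852) = 1/(151 - 96852) = 1/(-96701) = -1/96701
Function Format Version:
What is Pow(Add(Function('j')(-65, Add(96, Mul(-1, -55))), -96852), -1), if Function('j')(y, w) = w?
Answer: Rational(-1, 96701) ≈ -1.0341e-5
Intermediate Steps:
Pow(Add(Function('j')(-65, Add(96, Mul(-1, -55))), -96852), -1) = Pow(Add(Add(96, Mul(-1, -55)), -96852), -1) = Pow(Add(Add(96, 55), -96852), -1) = Pow(Add(151, -96852), -1) = Pow(-96701, -1) = Rational(-1, 96701)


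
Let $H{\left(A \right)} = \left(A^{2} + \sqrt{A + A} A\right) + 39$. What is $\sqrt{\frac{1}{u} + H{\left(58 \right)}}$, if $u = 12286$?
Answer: $\frac{\sqrt{513668556074 + 17509712336 \sqrt{29}}}{12286} \approx 63.464$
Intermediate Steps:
$H{\left(A \right)} = 39 + A^{2} + \sqrt{2} A^{\frac{3}{2}}$ ($H{\left(A \right)} = \left(A^{2} + \sqrt{2 A} A\right) + 39 = \left(A^{2} + \sqrt{2} \sqrt{A} A\right) + 39 = \left(A^{2} + \sqrt{2} A^{\frac{3}{2}}\right) + 39 = 39 + A^{2} + \sqrt{2} A^{\frac{3}{2}}$)
$\sqrt{\frac{1}{u} + H{\left(58 \right)}} = \sqrt{\frac{1}{12286} + \left(39 + 58^{2} + \sqrt{2} \cdot 58^{\frac{3}{2}}\right)} = \sqrt{\frac{1}{12286} + \left(39 + 3364 + \sqrt{2} \cdot 58 \sqrt{58}\right)} = \sqrt{\frac{1}{12286} + \left(39 + 3364 + 116 \sqrt{29}\right)} = \sqrt{\frac{1}{12286} + \left(3403 + 116 \sqrt{29}\right)} = \sqrt{\frac{41809259}{12286} + 116 \sqrt{29}}$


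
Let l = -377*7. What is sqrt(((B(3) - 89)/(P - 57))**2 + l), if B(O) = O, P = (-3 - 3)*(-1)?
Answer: I*sqrt(6856643)/51 ≈ 51.344*I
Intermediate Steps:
P = 6 (P = -6*(-1) = 6)
l = -2639
sqrt(((B(3) - 89)/(P - 57))**2 + l) = sqrt(((3 - 89)/(6 - 57))**2 - 2639) = sqrt((-86/(-51))**2 - 2639) = sqrt((-86*(-1/51))**2 - 2639) = sqrt((86/51)**2 - 2639) = sqrt(7396/2601 - 2639) = sqrt(-6856643/2601) = I*sqrt(6856643)/51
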